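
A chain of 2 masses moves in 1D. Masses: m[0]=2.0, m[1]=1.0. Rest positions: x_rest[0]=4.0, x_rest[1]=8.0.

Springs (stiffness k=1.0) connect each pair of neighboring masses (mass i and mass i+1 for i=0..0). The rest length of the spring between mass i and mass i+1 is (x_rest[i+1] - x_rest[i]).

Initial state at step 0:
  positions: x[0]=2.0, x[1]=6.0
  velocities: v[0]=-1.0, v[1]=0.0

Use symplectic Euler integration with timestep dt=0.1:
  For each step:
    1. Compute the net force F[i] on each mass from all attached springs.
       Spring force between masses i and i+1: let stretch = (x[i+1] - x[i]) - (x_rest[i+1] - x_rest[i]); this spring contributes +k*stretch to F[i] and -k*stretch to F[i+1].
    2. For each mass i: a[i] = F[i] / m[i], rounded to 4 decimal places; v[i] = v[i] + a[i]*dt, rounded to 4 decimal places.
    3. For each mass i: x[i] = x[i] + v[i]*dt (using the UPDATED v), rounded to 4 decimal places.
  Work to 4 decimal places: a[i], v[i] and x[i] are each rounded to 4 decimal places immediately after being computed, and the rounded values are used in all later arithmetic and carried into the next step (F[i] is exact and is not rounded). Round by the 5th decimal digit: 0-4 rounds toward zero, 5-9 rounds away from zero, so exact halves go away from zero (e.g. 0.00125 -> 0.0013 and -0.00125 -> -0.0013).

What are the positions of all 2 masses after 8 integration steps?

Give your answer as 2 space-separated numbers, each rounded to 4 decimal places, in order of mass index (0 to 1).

Answer: 1.2402 5.9196

Derivation:
Step 0: x=[2.0000 6.0000] v=[-1.0000 0.0000]
Step 1: x=[1.9000 6.0000] v=[-1.0000 0.0000]
Step 2: x=[1.8005 5.9990] v=[-0.9950 -0.0100]
Step 3: x=[1.7020 5.9960] v=[-0.9851 -0.0299]
Step 4: x=[1.6050 5.9901] v=[-0.9704 -0.0593]
Step 5: x=[1.5099 5.9803] v=[-0.9511 -0.0978]
Step 6: x=[1.4171 5.9658] v=[-0.9276 -0.1448]
Step 7: x=[1.3271 5.9458] v=[-0.9002 -0.1997]
Step 8: x=[1.2402 5.9196] v=[-0.8693 -0.2616]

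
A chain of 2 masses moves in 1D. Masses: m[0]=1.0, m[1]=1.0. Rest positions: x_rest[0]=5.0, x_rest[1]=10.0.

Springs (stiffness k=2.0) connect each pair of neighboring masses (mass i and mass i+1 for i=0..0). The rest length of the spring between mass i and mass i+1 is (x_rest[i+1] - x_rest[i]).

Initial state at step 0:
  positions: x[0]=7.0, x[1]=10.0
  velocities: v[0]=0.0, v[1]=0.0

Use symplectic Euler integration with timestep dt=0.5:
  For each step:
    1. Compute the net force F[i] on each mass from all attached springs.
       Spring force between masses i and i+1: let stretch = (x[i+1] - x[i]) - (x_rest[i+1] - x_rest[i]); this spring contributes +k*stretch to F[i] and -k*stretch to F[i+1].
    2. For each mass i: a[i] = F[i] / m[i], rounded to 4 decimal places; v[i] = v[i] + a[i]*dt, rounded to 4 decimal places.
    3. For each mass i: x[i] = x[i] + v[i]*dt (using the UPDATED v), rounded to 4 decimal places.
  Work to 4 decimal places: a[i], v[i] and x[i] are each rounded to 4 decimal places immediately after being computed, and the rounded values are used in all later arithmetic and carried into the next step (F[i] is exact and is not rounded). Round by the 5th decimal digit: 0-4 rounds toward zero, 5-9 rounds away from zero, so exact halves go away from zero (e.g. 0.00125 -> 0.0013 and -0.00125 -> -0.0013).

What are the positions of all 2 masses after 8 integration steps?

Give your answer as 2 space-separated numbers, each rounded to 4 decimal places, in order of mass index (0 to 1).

Step 0: x=[7.0000 10.0000] v=[0.0000 0.0000]
Step 1: x=[6.0000 11.0000] v=[-2.0000 2.0000]
Step 2: x=[5.0000 12.0000] v=[-2.0000 2.0000]
Step 3: x=[5.0000 12.0000] v=[0.0000 0.0000]
Step 4: x=[6.0000 11.0000] v=[2.0000 -2.0000]
Step 5: x=[7.0000 10.0000] v=[2.0000 -2.0000]
Step 6: x=[7.0000 10.0000] v=[0.0000 0.0000]
Step 7: x=[6.0000 11.0000] v=[-2.0000 2.0000]
Step 8: x=[5.0000 12.0000] v=[-2.0000 2.0000]

Answer: 5.0000 12.0000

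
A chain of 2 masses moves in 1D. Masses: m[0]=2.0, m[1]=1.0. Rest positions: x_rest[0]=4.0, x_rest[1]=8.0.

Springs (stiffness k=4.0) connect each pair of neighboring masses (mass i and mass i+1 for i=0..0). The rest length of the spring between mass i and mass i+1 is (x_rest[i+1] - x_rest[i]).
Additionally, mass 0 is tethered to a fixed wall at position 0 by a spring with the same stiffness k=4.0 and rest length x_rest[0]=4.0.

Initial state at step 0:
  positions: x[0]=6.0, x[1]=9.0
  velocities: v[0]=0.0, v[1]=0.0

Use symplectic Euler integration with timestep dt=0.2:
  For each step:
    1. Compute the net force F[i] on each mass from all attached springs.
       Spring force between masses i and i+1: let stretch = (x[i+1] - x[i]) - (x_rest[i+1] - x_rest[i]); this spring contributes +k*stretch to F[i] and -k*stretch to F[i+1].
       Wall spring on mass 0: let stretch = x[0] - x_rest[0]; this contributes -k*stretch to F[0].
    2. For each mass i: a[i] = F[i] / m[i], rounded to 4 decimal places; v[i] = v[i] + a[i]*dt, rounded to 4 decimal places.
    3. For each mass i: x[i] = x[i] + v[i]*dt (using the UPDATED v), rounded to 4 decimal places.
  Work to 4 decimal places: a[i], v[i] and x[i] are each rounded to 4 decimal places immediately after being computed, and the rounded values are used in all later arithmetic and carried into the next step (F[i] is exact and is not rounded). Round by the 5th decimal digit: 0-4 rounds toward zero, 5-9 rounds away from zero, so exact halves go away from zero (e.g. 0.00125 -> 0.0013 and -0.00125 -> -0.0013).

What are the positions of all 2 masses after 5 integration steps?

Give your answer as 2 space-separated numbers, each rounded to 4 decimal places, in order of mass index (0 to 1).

Answer: 3.8507 9.6317

Derivation:
Step 0: x=[6.0000 9.0000] v=[0.0000 0.0000]
Step 1: x=[5.7600 9.1600] v=[-1.2000 0.8000]
Step 2: x=[5.3312 9.4160] v=[-2.1440 1.2800]
Step 3: x=[4.8027 9.6584] v=[-2.6426 1.2122]
Step 4: x=[4.2784 9.7639] v=[-2.6214 0.5276]
Step 5: x=[3.8507 9.6317] v=[-2.1386 -0.6608]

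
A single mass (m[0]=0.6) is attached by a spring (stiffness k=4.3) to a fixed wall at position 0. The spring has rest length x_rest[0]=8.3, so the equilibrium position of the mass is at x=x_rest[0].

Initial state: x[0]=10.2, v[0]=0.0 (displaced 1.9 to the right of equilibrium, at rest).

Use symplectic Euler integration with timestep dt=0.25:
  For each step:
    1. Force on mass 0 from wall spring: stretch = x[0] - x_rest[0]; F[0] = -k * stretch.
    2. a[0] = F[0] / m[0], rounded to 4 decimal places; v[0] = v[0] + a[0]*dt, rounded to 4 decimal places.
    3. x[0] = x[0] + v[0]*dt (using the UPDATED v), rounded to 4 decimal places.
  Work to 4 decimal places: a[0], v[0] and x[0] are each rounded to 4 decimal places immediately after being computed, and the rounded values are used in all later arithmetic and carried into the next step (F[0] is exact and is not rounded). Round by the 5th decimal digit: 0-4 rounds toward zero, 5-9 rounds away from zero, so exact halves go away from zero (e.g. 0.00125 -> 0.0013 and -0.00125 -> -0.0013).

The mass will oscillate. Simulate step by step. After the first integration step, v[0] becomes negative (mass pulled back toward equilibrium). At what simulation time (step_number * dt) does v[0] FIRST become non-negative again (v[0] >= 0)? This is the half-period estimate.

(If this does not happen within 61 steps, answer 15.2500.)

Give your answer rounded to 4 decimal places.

Answer: 1.2500

Derivation:
Step 0: x=[10.2000] v=[0.0000]
Step 1: x=[9.3490] v=[-3.4042]
Step 2: x=[8.0281] v=[-5.2837]
Step 3: x=[6.8290] v=[-4.7966]
Step 4: x=[6.2887] v=[-2.1611]
Step 5: x=[6.6493] v=[1.4425]
First v>=0 after going negative at step 5, time=1.2500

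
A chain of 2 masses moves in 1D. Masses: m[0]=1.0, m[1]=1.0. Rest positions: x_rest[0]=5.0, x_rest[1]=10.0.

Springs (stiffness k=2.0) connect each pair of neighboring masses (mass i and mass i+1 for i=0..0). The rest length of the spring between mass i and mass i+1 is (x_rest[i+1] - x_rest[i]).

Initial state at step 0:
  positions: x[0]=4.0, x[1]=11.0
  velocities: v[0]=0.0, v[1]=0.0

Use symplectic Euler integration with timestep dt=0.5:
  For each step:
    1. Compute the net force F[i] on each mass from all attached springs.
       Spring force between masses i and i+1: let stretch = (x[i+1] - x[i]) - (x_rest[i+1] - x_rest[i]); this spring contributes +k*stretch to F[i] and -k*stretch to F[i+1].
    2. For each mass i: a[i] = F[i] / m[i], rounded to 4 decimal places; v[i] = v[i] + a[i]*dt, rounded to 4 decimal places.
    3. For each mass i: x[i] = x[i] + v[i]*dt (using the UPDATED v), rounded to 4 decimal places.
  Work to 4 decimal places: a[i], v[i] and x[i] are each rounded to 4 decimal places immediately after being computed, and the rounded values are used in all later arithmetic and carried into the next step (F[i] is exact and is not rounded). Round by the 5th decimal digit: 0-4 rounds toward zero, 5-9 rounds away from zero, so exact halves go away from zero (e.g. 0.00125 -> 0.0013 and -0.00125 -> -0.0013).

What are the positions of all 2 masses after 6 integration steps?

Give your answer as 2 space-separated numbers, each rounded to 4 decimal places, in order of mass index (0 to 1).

Answer: 4.0000 11.0000

Derivation:
Step 0: x=[4.0000 11.0000] v=[0.0000 0.0000]
Step 1: x=[5.0000 10.0000] v=[2.0000 -2.0000]
Step 2: x=[6.0000 9.0000] v=[2.0000 -2.0000]
Step 3: x=[6.0000 9.0000] v=[0.0000 0.0000]
Step 4: x=[5.0000 10.0000] v=[-2.0000 2.0000]
Step 5: x=[4.0000 11.0000] v=[-2.0000 2.0000]
Step 6: x=[4.0000 11.0000] v=[0.0000 0.0000]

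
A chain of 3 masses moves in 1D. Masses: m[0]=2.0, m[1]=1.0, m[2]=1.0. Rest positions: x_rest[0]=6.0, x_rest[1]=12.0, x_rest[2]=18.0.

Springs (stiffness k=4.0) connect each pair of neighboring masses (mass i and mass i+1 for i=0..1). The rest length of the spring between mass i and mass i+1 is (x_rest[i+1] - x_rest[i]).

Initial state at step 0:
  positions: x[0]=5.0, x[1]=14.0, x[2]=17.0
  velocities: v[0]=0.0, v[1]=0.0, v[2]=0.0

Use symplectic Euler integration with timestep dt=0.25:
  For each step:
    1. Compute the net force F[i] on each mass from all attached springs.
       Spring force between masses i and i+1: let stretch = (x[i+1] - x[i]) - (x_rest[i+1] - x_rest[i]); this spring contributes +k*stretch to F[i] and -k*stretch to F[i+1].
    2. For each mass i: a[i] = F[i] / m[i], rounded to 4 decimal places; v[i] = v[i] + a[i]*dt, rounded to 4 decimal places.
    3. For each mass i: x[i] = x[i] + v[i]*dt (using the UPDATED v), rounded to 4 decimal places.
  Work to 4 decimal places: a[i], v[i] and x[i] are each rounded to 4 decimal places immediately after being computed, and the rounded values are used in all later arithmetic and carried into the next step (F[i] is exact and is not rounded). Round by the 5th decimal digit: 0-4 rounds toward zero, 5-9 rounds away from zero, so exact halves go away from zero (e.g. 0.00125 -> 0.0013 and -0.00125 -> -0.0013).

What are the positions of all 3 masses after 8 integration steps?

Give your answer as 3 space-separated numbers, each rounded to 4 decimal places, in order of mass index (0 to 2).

Answer: 5.7413 12.8470 16.6704

Derivation:
Step 0: x=[5.0000 14.0000 17.0000] v=[0.0000 0.0000 0.0000]
Step 1: x=[5.3750 12.5000 17.7500] v=[1.5000 -6.0000 3.0000]
Step 2: x=[5.8906 10.5313 18.6875] v=[2.0625 -7.8750 3.7500]
Step 3: x=[6.2363 9.4414 19.0860] v=[1.3829 -4.3595 1.5938]
Step 4: x=[6.2327 9.9614 18.5733] v=[-0.0146 2.0800 -2.0508]
Step 5: x=[5.9451 11.7022 17.4076] v=[-1.1503 6.9632 -4.6627]
Step 6: x=[5.6272 13.4301 16.3156] v=[-1.2718 6.9115 -4.3681]
Step 7: x=[5.5346 13.9286 16.0022] v=[-0.3704 1.9941 -1.2536]
Step 8: x=[5.7413 12.8470 16.6704] v=[0.8266 -4.3263 2.6728]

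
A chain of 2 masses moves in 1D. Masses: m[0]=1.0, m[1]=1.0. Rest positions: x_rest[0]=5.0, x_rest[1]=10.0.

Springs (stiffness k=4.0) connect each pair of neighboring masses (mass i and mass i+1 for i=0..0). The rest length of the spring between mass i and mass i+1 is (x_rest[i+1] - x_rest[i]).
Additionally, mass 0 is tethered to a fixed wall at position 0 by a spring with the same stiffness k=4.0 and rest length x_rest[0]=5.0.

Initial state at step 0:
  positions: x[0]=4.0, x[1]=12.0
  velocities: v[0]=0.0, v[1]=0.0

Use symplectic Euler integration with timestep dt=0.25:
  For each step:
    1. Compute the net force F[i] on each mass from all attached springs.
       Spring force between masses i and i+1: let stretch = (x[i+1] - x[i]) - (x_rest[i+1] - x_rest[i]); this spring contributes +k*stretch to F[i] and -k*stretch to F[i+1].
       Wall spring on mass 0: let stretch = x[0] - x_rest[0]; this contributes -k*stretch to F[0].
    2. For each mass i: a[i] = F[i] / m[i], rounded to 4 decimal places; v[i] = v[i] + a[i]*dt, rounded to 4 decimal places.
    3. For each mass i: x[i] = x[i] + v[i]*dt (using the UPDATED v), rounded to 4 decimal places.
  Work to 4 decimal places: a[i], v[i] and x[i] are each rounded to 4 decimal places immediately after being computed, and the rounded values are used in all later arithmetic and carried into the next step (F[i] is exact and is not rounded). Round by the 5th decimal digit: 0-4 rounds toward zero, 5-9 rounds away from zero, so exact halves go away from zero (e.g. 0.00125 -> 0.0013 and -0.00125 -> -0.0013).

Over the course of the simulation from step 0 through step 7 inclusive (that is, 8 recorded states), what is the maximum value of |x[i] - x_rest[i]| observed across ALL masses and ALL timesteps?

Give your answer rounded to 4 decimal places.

Step 0: x=[4.0000 12.0000] v=[0.0000 0.0000]
Step 1: x=[5.0000 11.2500] v=[4.0000 -3.0000]
Step 2: x=[6.3125 10.1875] v=[5.2500 -4.2500]
Step 3: x=[7.0156 9.4063] v=[2.8125 -3.1250]
Step 4: x=[6.5625 9.2774] v=[-1.8124 -0.5157]
Step 5: x=[5.1475 9.7198] v=[-5.6600 1.7694]
Step 6: x=[3.5887 10.2691] v=[-6.2352 2.1971]
Step 7: x=[2.8028 10.3983] v=[-3.1435 0.5167]
Max displacement = 2.1972

Answer: 2.1972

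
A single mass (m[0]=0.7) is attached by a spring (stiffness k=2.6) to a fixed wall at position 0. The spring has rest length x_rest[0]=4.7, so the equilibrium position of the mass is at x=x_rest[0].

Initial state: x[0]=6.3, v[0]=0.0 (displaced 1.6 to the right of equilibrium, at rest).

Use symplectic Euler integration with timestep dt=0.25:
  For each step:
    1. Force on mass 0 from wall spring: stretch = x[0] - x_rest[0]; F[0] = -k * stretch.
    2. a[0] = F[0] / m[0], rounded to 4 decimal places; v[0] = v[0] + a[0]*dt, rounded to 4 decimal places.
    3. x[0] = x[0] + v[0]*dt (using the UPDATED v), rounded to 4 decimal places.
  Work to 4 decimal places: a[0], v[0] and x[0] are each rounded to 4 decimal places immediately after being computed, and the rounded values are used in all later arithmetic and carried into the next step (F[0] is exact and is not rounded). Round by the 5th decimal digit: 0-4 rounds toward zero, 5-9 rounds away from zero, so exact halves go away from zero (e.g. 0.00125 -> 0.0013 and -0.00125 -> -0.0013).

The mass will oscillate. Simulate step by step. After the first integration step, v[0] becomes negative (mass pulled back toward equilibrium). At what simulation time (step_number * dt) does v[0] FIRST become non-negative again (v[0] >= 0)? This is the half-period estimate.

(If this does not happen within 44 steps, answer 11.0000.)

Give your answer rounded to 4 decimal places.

Answer: 1.7500

Derivation:
Step 0: x=[6.3000] v=[0.0000]
Step 1: x=[5.9286] v=[-1.4857]
Step 2: x=[5.2720] v=[-2.6266]
Step 3: x=[4.4826] v=[-3.1578]
Step 4: x=[3.7436] v=[-2.9559]
Step 5: x=[3.2267] v=[-2.0678]
Step 6: x=[3.0518] v=[-0.6997]
Step 7: x=[3.2595] v=[0.8308]
First v>=0 after going negative at step 7, time=1.7500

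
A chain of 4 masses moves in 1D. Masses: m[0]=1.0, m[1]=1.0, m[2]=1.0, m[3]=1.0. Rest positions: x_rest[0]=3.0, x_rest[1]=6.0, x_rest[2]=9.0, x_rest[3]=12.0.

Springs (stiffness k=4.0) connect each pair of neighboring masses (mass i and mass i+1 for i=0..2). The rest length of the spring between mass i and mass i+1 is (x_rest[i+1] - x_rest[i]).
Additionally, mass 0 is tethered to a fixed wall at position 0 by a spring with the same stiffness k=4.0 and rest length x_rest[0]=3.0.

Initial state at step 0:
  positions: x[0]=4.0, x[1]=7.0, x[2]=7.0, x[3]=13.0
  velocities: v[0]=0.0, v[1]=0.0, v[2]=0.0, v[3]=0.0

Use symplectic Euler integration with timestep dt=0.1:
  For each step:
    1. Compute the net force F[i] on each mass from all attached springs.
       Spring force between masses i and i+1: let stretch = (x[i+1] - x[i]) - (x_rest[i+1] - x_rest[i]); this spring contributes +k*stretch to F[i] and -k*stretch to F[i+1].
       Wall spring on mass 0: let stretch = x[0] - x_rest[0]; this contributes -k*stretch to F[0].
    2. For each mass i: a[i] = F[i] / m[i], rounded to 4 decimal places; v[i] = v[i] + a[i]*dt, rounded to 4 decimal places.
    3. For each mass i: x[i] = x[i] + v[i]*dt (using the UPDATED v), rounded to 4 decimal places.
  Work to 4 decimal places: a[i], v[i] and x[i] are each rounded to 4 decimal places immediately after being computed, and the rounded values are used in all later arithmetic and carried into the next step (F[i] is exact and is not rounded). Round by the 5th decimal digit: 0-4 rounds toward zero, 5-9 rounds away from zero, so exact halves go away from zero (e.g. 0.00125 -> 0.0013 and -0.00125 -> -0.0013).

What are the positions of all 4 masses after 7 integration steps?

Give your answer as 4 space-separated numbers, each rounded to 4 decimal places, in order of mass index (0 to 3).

Answer: 2.8266 5.3667 10.7716 11.1248

Derivation:
Step 0: x=[4.0000 7.0000 7.0000 13.0000] v=[0.0000 0.0000 0.0000 0.0000]
Step 1: x=[3.9600 6.8800 7.2400 12.8800] v=[-0.4000 -1.2000 2.4000 -1.2000]
Step 2: x=[3.8784 6.6576 7.6912 12.6544] v=[-0.8160 -2.2240 4.5120 -2.2560]
Step 3: x=[3.7528 6.3654 8.2996 12.3503] v=[-1.2557 -2.9222 6.0838 -3.0413]
Step 4: x=[3.5816 6.0460 8.9926 12.0041] v=[-1.7118 -3.1936 6.9304 -3.4616]
Step 5: x=[3.3657 5.7459 9.6882 11.6575] v=[-2.1587 -3.0007 6.9564 -3.4662]
Step 6: x=[3.1104 5.5083 10.3049 11.3521] v=[-2.5529 -2.3759 6.1672 -3.0539]
Step 7: x=[2.8266 5.3667 10.7716 11.1248] v=[-2.8379 -1.4164 4.6674 -2.2728]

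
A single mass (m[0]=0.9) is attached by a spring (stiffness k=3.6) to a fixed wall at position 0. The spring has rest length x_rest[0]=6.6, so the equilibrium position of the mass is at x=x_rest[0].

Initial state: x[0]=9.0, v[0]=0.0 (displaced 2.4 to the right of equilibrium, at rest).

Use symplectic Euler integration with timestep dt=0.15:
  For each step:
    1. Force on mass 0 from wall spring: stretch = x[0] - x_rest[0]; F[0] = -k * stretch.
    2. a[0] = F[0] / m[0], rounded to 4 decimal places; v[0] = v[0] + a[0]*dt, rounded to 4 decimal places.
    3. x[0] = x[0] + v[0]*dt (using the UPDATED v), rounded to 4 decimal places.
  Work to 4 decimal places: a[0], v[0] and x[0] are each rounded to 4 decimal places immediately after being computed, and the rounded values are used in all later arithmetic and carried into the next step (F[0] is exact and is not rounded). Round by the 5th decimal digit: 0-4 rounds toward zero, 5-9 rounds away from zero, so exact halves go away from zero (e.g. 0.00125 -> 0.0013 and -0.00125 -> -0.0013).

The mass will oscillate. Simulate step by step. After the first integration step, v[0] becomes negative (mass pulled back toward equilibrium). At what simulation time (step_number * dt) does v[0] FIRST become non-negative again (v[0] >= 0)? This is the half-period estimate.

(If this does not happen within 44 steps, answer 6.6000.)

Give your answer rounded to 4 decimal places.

Step 0: x=[9.0000] v=[0.0000]
Step 1: x=[8.7840] v=[-1.4400]
Step 2: x=[8.3714] v=[-2.7504]
Step 3: x=[7.7994] v=[-3.8132]
Step 4: x=[7.1195] v=[-4.5328]
Step 5: x=[6.3928] v=[-4.8445]
Step 6: x=[5.6848] v=[-4.7202]
Step 7: x=[5.0591] v=[-4.1711]
Step 8: x=[4.5721] v=[-3.2466]
Step 9: x=[4.2676] v=[-2.0299]
Step 10: x=[4.1730] v=[-0.6305]
Step 11: x=[4.2969] v=[0.8257]
First v>=0 after going negative at step 11, time=1.6500

Answer: 1.6500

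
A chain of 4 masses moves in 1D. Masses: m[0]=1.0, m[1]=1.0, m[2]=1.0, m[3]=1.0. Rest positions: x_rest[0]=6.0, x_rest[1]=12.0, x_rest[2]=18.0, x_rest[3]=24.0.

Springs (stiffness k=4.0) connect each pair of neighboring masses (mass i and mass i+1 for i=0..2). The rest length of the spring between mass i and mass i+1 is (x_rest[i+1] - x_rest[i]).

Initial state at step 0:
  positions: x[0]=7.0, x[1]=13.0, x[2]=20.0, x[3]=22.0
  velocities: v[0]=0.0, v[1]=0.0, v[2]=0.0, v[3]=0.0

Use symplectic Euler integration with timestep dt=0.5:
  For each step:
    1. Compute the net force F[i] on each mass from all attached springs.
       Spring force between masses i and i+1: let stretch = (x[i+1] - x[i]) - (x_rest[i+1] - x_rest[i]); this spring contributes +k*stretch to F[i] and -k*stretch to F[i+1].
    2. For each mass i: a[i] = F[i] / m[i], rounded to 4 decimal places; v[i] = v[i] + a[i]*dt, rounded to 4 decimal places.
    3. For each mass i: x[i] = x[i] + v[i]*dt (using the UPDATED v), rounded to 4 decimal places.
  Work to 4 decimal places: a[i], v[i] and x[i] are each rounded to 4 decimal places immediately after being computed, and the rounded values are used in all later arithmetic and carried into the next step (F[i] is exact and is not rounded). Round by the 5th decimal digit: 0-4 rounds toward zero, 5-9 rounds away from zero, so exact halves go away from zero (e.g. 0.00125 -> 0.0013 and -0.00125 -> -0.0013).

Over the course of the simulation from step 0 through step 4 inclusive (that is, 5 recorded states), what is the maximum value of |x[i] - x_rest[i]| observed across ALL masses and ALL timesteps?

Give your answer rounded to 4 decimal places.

Step 0: x=[7.0000 13.0000 20.0000 22.0000] v=[0.0000 0.0000 0.0000 0.0000]
Step 1: x=[7.0000 14.0000 15.0000 26.0000] v=[0.0000 2.0000 -10.0000 8.0000]
Step 2: x=[8.0000 9.0000 20.0000 25.0000] v=[2.0000 -10.0000 10.0000 -2.0000]
Step 3: x=[4.0000 14.0000 19.0000 25.0000] v=[-8.0000 10.0000 -2.0000 0.0000]
Step 4: x=[4.0000 14.0000 19.0000 25.0000] v=[0.0000 0.0000 0.0000 0.0000]
Max displacement = 3.0000

Answer: 3.0000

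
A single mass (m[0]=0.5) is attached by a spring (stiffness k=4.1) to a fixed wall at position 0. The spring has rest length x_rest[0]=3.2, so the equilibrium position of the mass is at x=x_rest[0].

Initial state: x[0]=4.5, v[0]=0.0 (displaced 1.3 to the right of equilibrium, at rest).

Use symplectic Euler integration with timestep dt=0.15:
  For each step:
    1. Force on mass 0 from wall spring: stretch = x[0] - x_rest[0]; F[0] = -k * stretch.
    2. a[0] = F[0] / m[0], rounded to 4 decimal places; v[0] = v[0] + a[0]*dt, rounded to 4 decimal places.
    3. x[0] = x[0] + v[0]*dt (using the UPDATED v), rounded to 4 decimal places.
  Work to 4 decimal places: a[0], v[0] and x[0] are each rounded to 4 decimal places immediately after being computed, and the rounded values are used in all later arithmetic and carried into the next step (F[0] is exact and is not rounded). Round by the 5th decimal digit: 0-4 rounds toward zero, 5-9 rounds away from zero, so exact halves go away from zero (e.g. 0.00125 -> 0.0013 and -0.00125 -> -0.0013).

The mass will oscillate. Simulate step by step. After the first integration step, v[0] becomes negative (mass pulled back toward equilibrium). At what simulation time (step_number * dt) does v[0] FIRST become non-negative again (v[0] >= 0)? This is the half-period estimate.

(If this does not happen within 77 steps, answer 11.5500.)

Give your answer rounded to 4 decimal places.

Answer: 1.2000

Derivation:
Step 0: x=[4.5000] v=[0.0000]
Step 1: x=[4.2602] v=[-1.5990]
Step 2: x=[3.8248] v=[-2.9030]
Step 3: x=[3.2741] v=[-3.6715]
Step 4: x=[2.7097] v=[-3.7626]
Step 5: x=[2.2358] v=[-3.1595]
Step 6: x=[1.9398] v=[-1.9735]
Step 7: x=[1.8763] v=[-0.4235]
Step 8: x=[2.0570] v=[1.2046]
First v>=0 after going negative at step 8, time=1.2000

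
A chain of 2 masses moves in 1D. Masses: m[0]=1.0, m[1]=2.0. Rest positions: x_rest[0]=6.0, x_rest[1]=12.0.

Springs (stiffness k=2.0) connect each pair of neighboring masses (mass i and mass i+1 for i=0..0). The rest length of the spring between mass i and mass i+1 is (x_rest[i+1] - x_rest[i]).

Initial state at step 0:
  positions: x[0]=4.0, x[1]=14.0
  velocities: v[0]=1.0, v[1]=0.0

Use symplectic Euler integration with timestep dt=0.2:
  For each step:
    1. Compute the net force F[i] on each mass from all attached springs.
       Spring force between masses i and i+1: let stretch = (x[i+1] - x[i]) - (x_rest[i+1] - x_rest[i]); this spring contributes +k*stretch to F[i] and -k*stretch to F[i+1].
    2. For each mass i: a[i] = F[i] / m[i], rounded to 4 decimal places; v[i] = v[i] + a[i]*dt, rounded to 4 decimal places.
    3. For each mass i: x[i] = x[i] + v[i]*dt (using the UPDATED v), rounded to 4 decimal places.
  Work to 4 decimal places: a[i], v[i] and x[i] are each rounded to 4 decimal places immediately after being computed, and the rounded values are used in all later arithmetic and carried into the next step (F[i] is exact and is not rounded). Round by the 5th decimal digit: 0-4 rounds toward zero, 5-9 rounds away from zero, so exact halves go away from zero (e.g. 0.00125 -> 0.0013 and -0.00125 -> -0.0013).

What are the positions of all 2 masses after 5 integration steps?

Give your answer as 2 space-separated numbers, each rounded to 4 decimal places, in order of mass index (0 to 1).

Step 0: x=[4.0000 14.0000] v=[1.0000 0.0000]
Step 1: x=[4.5200 13.8400] v=[2.6000 -0.8000]
Step 2: x=[5.3056 13.5472] v=[3.9280 -1.4640]
Step 3: x=[6.2705 13.1647] v=[4.8246 -1.9123]
Step 4: x=[7.3070 12.7465] v=[5.1823 -2.0911]
Step 5: x=[8.2986 12.3507] v=[4.9581 -1.9790]

Answer: 8.2986 12.3507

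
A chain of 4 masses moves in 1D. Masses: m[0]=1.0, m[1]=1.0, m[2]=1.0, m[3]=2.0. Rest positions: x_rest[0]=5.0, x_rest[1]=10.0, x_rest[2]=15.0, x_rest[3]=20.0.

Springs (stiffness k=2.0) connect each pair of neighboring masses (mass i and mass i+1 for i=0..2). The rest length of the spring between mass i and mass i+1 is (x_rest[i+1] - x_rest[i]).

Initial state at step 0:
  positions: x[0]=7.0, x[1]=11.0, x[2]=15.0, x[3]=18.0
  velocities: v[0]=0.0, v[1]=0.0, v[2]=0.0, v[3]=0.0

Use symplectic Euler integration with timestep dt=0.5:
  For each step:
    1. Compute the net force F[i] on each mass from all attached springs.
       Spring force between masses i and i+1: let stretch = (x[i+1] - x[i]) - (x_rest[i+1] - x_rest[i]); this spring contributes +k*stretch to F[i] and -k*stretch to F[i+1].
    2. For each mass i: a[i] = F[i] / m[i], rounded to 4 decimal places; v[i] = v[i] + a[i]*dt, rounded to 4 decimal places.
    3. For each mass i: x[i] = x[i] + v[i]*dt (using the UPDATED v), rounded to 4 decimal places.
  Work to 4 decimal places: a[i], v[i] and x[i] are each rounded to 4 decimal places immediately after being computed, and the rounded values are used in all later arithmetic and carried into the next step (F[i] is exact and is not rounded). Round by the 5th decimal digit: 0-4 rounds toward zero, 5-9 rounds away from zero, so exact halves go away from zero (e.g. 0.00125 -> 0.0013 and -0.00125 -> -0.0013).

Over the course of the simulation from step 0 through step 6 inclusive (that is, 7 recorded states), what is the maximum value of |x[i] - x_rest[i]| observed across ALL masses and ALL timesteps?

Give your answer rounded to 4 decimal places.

Answer: 2.8749

Derivation:
Step 0: x=[7.0000 11.0000 15.0000 18.0000] v=[0.0000 0.0000 0.0000 0.0000]
Step 1: x=[6.5000 11.0000 14.5000 18.5000] v=[-1.0000 0.0000 -1.0000 1.0000]
Step 2: x=[5.7500 10.5000 14.2500 19.2500] v=[-1.5000 -1.0000 -0.5000 1.5000]
Step 3: x=[4.8750 9.5000 14.6250 20.0000] v=[-1.7500 -2.0000 0.7500 1.5000]
Step 4: x=[3.8125 8.7500 15.1250 20.6563] v=[-2.1250 -1.5000 1.0000 1.3125]
Step 5: x=[2.7188 8.7188 15.2032 21.1798] v=[-2.1875 -0.0625 0.1563 1.0469]
Step 6: x=[2.1251 8.9298 15.0275 21.4591] v=[-1.1875 0.4219 -0.3515 0.5586]
Max displacement = 2.8749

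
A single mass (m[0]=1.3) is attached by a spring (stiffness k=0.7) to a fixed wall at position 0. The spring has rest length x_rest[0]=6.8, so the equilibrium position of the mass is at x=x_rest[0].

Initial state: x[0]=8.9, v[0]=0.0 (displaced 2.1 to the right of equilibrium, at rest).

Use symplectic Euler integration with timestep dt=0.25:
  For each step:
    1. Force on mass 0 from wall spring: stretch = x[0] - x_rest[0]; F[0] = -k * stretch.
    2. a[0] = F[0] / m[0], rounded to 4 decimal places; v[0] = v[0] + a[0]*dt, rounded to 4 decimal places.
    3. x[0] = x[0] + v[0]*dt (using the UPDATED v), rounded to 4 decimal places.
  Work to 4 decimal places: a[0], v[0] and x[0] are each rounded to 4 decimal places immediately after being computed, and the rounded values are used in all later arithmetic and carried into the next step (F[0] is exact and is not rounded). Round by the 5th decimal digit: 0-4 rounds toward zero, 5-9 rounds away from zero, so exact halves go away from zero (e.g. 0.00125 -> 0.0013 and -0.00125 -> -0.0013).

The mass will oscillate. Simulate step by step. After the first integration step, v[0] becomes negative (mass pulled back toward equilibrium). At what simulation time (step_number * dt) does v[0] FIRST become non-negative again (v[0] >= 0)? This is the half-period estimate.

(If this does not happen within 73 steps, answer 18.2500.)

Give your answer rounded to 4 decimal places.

Answer: 4.5000

Derivation:
Step 0: x=[8.9000] v=[0.0000]
Step 1: x=[8.8293] v=[-0.2827]
Step 2: x=[8.6903] v=[-0.5559]
Step 3: x=[8.4877] v=[-0.8104]
Step 4: x=[8.2283] v=[-1.0376]
Step 5: x=[7.9208] v=[-1.2299]
Step 6: x=[7.5756] v=[-1.3808]
Step 7: x=[7.2043] v=[-1.4852]
Step 8: x=[6.8194] v=[-1.5396]
Step 9: x=[6.4339] v=[-1.5422]
Step 10: x=[6.0607] v=[-1.4929]
Step 11: x=[5.7124] v=[-1.3934]
Step 12: x=[5.4007] v=[-1.2470]
Step 13: x=[5.1361] v=[-1.0586]
Step 14: x=[4.9275] v=[-0.8346]
Step 15: x=[4.7819] v=[-0.5825]
Step 16: x=[4.7042] v=[-0.3108]
Step 17: x=[4.6970] v=[-0.0287]
Step 18: x=[4.7606] v=[0.2544]
First v>=0 after going negative at step 18, time=4.5000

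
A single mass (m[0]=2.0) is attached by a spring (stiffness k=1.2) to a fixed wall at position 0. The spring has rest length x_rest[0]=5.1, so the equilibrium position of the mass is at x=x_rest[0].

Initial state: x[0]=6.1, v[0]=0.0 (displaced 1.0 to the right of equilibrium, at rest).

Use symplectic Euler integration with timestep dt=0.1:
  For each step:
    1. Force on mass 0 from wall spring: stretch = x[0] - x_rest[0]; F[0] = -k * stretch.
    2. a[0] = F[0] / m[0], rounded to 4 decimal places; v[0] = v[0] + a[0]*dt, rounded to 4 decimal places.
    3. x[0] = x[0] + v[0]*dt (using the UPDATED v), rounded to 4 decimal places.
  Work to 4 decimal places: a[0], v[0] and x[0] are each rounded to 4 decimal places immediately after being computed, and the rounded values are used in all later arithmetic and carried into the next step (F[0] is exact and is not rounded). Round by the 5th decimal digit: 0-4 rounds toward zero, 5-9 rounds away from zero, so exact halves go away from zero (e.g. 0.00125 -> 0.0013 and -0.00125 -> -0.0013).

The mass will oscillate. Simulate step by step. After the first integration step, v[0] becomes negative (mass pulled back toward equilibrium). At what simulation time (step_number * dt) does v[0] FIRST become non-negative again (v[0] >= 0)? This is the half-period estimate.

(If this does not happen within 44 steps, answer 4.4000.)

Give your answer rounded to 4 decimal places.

Step 0: x=[6.1000] v=[0.0000]
Step 1: x=[6.0940] v=[-0.0600]
Step 2: x=[6.0820] v=[-0.1196]
Step 3: x=[6.0642] v=[-0.1785]
Step 4: x=[6.0406] v=[-0.2364]
Step 5: x=[6.0113] v=[-0.2928]
Step 6: x=[5.9766] v=[-0.3475]
Step 7: x=[5.9366] v=[-0.4001]
Step 8: x=[5.8916] v=[-0.4503]
Step 9: x=[5.8418] v=[-0.4978]
Step 10: x=[5.7876] v=[-0.5423]
Step 11: x=[5.7292] v=[-0.5836]
Step 12: x=[5.6671] v=[-0.6214]
Step 13: x=[5.6016] v=[-0.6554]
Step 14: x=[5.5331] v=[-0.6855]
Step 15: x=[5.4620] v=[-0.7115]
Step 16: x=[5.3887] v=[-0.7332]
Step 17: x=[5.3137] v=[-0.7505]
Step 18: x=[5.2374] v=[-0.7633]
Step 19: x=[5.1603] v=[-0.7715]
Step 20: x=[5.0828] v=[-0.7751]
Step 21: x=[5.0054] v=[-0.7741]
Step 22: x=[4.9286] v=[-0.7684]
Step 23: x=[4.8528] v=[-0.7581]
Step 24: x=[4.7785] v=[-0.7433]
Step 25: x=[4.7061] v=[-0.7240]
Step 26: x=[4.6361] v=[-0.7004]
Step 27: x=[4.5688] v=[-0.6726]
Step 28: x=[4.5047] v=[-0.6407]
Step 29: x=[4.4442] v=[-0.6050]
Step 30: x=[4.3876] v=[-0.5657]
Step 31: x=[4.3353] v=[-0.5230]
Step 32: x=[4.2876] v=[-0.4771]
Step 33: x=[4.2448] v=[-0.4284]
Step 34: x=[4.2071] v=[-0.3771]
Step 35: x=[4.1748] v=[-0.3235]
Step 36: x=[4.1480] v=[-0.2680]
Step 37: x=[4.1269] v=[-0.2109]
Step 38: x=[4.1117] v=[-0.1525]
Step 39: x=[4.1024] v=[-0.0932]
Step 40: x=[4.0991] v=[-0.0333]
Step 41: x=[4.1018] v=[0.0268]
First v>=0 after going negative at step 41, time=4.1000

Answer: 4.1000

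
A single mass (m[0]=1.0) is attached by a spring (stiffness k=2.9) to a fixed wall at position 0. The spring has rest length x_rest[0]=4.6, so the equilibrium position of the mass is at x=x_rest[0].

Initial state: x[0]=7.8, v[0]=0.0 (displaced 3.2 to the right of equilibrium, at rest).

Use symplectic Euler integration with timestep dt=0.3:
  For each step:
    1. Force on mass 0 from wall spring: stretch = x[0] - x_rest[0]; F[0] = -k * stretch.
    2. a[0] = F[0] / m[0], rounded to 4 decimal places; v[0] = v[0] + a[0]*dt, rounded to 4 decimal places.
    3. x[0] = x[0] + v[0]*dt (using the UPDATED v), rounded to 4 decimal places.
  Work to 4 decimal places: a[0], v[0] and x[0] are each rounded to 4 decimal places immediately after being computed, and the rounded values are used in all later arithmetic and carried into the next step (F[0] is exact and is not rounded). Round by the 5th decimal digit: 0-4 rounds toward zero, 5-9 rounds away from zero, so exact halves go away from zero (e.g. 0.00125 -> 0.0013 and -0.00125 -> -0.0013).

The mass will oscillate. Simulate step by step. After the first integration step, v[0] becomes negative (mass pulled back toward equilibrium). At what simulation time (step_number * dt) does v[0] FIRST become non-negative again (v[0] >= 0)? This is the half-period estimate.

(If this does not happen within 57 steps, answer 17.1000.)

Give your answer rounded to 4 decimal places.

Step 0: x=[7.8000] v=[0.0000]
Step 1: x=[6.9648] v=[-2.7840]
Step 2: x=[5.5124] v=[-4.8414]
Step 3: x=[3.8218] v=[-5.6352]
Step 4: x=[2.3343] v=[-4.9582]
Step 5: x=[1.4382] v=[-2.9871]
Step 6: x=[1.3673] v=[-0.2363]
Step 7: x=[2.1401] v=[2.5761]
First v>=0 after going negative at step 7, time=2.1000

Answer: 2.1000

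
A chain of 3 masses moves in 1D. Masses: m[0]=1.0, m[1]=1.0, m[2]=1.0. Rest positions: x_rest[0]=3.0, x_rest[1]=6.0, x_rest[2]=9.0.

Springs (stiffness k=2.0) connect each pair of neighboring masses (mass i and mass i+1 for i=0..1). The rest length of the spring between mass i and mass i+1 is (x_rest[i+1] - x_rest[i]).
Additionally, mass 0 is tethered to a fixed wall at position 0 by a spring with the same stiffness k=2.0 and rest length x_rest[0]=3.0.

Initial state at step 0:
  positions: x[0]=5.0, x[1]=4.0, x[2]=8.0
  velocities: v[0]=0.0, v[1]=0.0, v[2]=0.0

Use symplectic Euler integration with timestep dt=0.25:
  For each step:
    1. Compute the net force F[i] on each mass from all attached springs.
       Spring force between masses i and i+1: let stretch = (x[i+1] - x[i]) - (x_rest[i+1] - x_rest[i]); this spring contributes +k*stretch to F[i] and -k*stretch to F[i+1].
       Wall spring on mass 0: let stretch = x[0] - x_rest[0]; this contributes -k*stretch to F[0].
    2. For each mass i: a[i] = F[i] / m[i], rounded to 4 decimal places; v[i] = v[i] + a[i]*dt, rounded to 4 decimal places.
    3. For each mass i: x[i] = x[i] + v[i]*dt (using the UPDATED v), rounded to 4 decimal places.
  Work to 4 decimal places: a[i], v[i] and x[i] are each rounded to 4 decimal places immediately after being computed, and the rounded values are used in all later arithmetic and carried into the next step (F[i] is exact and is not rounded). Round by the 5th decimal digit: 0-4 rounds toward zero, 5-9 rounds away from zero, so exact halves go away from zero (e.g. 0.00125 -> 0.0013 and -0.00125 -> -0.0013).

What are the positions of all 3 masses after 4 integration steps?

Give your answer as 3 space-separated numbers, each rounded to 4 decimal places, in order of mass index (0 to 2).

Step 0: x=[5.0000 4.0000 8.0000] v=[0.0000 0.0000 0.0000]
Step 1: x=[4.2500 4.6250 7.8750] v=[-3.0000 2.5000 -0.5000]
Step 2: x=[3.0156 5.6094 7.7188] v=[-4.9375 3.9375 -0.6250]
Step 3: x=[1.7285 6.5332 7.6739] v=[-5.1484 3.6953 -0.1797]
Step 4: x=[0.8259 6.9990 7.8614] v=[-3.6103 1.8633 0.7500]

Answer: 0.8259 6.9990 7.8614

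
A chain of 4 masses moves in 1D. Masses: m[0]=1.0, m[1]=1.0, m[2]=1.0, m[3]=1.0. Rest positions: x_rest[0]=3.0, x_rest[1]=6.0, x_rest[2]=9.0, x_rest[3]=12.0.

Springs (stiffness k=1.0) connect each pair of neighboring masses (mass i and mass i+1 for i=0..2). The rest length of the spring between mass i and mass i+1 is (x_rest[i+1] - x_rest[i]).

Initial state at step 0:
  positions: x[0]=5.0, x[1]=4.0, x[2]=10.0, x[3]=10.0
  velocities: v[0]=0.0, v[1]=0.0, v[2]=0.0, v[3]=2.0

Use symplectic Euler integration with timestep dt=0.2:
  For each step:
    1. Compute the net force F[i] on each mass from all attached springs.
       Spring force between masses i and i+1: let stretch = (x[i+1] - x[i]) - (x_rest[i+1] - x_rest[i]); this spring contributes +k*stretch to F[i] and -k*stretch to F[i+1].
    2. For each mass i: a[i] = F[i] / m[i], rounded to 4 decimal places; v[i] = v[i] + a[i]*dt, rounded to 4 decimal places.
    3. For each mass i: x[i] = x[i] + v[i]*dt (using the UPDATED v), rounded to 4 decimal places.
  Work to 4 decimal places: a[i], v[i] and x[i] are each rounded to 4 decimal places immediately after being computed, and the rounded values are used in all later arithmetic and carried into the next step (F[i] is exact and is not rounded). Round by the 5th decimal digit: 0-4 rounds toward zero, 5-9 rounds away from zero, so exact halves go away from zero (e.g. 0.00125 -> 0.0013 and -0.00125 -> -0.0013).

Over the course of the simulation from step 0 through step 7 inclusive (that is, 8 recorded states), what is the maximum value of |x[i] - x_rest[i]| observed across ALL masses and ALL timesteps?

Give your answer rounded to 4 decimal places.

Step 0: x=[5.0000 4.0000 10.0000 10.0000] v=[0.0000 0.0000 0.0000 2.0000]
Step 1: x=[4.8400 4.2800 9.7600 10.5200] v=[-0.8000 1.4000 -1.2000 2.6000]
Step 2: x=[4.5376 4.8016 9.3312 11.1296] v=[-1.5120 2.6080 -2.1440 3.0480]
Step 3: x=[4.1258 5.4938 8.7932 11.7873] v=[-2.0592 3.4611 -2.6902 3.2883]
Step 4: x=[3.6487 6.2633 8.2429 12.4452] v=[-2.3856 3.8474 -2.7513 3.2895]
Step 5: x=[3.1562 7.0074 7.7815 13.0550] v=[-2.4627 3.7204 -2.3068 3.0490]
Step 6: x=[2.6977 7.6284 7.5001 13.5739] v=[-2.2925 3.1050 -1.4069 2.5943]
Step 7: x=[2.3164 8.0470 7.4668 13.9698] v=[-1.9064 2.0932 -0.1665 1.9795]
Max displacement = 2.0470

Answer: 2.0470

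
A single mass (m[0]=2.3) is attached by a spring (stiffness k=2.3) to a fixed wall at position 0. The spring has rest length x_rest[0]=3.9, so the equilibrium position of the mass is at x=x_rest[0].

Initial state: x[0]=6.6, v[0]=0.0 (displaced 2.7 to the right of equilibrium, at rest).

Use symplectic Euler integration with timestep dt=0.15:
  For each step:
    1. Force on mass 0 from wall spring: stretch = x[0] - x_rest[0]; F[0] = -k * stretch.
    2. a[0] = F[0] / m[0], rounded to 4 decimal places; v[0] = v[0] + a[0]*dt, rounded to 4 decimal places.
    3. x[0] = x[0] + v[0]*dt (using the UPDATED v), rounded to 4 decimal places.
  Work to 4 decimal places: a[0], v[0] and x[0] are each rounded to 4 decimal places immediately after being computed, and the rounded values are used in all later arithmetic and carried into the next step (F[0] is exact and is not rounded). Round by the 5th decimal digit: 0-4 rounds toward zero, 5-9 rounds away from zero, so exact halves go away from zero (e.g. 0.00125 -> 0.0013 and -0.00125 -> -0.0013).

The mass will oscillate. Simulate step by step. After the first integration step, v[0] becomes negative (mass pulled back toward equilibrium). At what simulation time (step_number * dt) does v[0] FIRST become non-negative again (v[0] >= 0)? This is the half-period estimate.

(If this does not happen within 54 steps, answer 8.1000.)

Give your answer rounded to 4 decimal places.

Step 0: x=[6.6000] v=[0.0000]
Step 1: x=[6.5393] v=[-0.4050]
Step 2: x=[6.4192] v=[-0.8009]
Step 3: x=[6.2424] v=[-1.1788]
Step 4: x=[6.0129] v=[-1.5302]
Step 5: x=[5.7358] v=[-1.8471]
Step 6: x=[5.4174] v=[-2.1225]
Step 7: x=[5.0649] v=[-2.3501]
Step 8: x=[4.6862] v=[-2.5248]
Step 9: x=[4.2898] v=[-2.6427]
Step 10: x=[3.8846] v=[-2.7012]
Step 11: x=[3.4798] v=[-2.6989]
Step 12: x=[3.0844] v=[-2.6359]
Step 13: x=[2.7074] v=[-2.5136]
Step 14: x=[2.3572] v=[-2.3347]
Step 15: x=[2.0417] v=[-2.1033]
Step 16: x=[1.7680] v=[-1.8246]
Step 17: x=[1.5423] v=[-1.5048]
Step 18: x=[1.3696] v=[-1.1511]
Step 19: x=[1.2539] v=[-0.7715]
Step 20: x=[1.1977] v=[-0.3746]
Step 21: x=[1.2023] v=[0.0307]
First v>=0 after going negative at step 21, time=3.1500

Answer: 3.1500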